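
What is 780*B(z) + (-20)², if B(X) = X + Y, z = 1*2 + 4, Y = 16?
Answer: 17560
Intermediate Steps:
z = 6 (z = 2 + 4 = 6)
B(X) = 16 + X (B(X) = X + 16 = 16 + X)
780*B(z) + (-20)² = 780*(16 + 6) + (-20)² = 780*22 + 400 = 17160 + 400 = 17560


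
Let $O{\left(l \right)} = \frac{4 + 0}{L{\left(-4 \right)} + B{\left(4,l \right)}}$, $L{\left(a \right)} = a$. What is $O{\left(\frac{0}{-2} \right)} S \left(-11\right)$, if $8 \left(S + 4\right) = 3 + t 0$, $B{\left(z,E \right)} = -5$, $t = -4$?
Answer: $- \frac{319}{18} \approx -17.722$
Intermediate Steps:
$S = - \frac{29}{8}$ ($S = -4 + \frac{3 - 0}{8} = -4 + \frac{3 + 0}{8} = -4 + \frac{1}{8} \cdot 3 = -4 + \frac{3}{8} = - \frac{29}{8} \approx -3.625$)
$O{\left(l \right)} = - \frac{4}{9}$ ($O{\left(l \right)} = \frac{4 + 0}{-4 - 5} = \frac{4}{-9} = 4 \left(- \frac{1}{9}\right) = - \frac{4}{9}$)
$O{\left(\frac{0}{-2} \right)} S \left(-11\right) = \left(- \frac{4}{9}\right) \left(- \frac{29}{8}\right) \left(-11\right) = \frac{29}{18} \left(-11\right) = - \frac{319}{18}$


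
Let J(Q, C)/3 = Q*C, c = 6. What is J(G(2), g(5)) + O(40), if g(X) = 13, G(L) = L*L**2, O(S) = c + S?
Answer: 358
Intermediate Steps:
O(S) = 6 + S
G(L) = L**3
J(Q, C) = 3*C*Q (J(Q, C) = 3*(Q*C) = 3*(C*Q) = 3*C*Q)
J(G(2), g(5)) + O(40) = 3*13*2**3 + (6 + 40) = 3*13*8 + 46 = 312 + 46 = 358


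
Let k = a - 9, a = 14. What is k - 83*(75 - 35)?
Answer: -3315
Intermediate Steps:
k = 5 (k = 14 - 9 = 5)
k - 83*(75 - 35) = 5 - 83*(75 - 35) = 5 - 83*40 = 5 - 3320 = -3315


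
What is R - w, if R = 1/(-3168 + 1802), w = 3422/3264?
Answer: -1169429/1114656 ≈ -1.0491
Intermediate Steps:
w = 1711/1632 (w = 3422*(1/3264) = 1711/1632 ≈ 1.0484)
R = -1/1366 (R = 1/(-1366) = -1/1366 ≈ -0.00073206)
R - w = -1/1366 - 1*1711/1632 = -1/1366 - 1711/1632 = -1169429/1114656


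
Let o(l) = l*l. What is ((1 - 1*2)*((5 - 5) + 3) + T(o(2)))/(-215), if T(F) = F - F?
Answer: 3/215 ≈ 0.013953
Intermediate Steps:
o(l) = l**2
T(F) = 0
((1 - 1*2)*((5 - 5) + 3) + T(o(2)))/(-215) = ((1 - 1*2)*((5 - 5) + 3) + 0)/(-215) = ((1 - 2)*(0 + 3) + 0)*(-1/215) = (-1*3 + 0)*(-1/215) = (-3 + 0)*(-1/215) = -3*(-1/215) = 3/215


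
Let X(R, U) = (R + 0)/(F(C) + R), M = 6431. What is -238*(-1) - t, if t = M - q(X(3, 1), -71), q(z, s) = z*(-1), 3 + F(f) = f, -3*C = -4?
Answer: -24781/4 ≈ -6195.3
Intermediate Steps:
C = 4/3 (C = -1/3*(-4) = 4/3 ≈ 1.3333)
F(f) = -3 + f
X(R, U) = R/(-5/3 + R) (X(R, U) = (R + 0)/((-3 + 4/3) + R) = R/(-5/3 + R))
q(z, s) = -z
t = 25733/4 (t = 6431 - (-1)*3*3/(-5 + 3*3) = 6431 - (-1)*3*3/(-5 + 9) = 6431 - (-1)*3*3/4 = 6431 - (-1)*3*3*(1/4) = 6431 - (-1)*9/4 = 6431 - 1*(-9/4) = 6431 + 9/4 = 25733/4 ≈ 6433.3)
-238*(-1) - t = -238*(-1) - 1*25733/4 = 238 - 25733/4 = -24781/4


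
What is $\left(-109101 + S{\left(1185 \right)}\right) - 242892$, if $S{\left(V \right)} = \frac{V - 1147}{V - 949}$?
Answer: $- \frac{41535155}{118} \approx -3.5199 \cdot 10^{5}$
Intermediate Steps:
$S{\left(V \right)} = \frac{-1147 + V}{-949 + V}$
$\left(-109101 + S{\left(1185 \right)}\right) - 242892 = \left(-109101 + \frac{-1147 + 1185}{-949 + 1185}\right) - 242892 = \left(-109101 + \frac{1}{236} \cdot 38\right) - 242892 = \left(-109101 + \frac{19}{118}\right) - 242892 = - \frac{12873899}{118} - 242892 = - \frac{41535155}{118}$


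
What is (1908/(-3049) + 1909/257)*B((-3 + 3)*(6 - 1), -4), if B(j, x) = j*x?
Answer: 0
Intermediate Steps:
(1908/(-3049) + 1909/257)*B((-3 + 3)*(6 - 1), -4) = (1908/(-3049) + 1909/257)*(((-3 + 3)*(6 - 1))*(-4)) = (1908*(-1/3049) + 1909*(1/257))*((0*5)*(-4)) = (-1908/3049 + 1909/257)*(0*(-4)) = (5330185/783593)*0 = 0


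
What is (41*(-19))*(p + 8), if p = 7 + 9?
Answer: -18696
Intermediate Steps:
p = 16
(41*(-19))*(p + 8) = (41*(-19))*(16 + 8) = -779*24 = -18696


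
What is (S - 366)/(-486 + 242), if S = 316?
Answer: 25/122 ≈ 0.20492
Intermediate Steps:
(S - 366)/(-486 + 242) = (316 - 366)/(-486 + 242) = -50/(-244) = -50*(-1/244) = 25/122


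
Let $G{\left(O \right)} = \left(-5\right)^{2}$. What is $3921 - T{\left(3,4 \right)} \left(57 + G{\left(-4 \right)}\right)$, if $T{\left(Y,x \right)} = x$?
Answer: $3593$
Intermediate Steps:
$G{\left(O \right)} = 25$
$3921 - T{\left(3,4 \right)} \left(57 + G{\left(-4 \right)}\right) = 3921 - 4 \left(57 + 25\right) = 3921 - 4 \cdot 82 = 3921 - 328 = 3593$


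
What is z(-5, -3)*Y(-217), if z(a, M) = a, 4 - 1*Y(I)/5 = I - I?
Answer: -100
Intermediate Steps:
Y(I) = 20 (Y(I) = 20 - 5*(I - I) = 20 - 5*0 = 20 + 0 = 20)
z(-5, -3)*Y(-217) = -5*20 = -100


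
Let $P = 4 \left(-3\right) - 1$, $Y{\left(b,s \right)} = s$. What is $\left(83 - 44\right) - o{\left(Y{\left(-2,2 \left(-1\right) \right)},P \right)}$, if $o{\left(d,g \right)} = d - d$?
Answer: $39$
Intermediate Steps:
$P = -13$ ($P = -12 - 1 = -13$)
$o{\left(d,g \right)} = 0$
$\left(83 - 44\right) - o{\left(Y{\left(-2,2 \left(-1\right) \right)},P \right)} = \left(83 - 44\right) - 0 = \left(83 - 44\right) + 0 = 39 + 0 = 39$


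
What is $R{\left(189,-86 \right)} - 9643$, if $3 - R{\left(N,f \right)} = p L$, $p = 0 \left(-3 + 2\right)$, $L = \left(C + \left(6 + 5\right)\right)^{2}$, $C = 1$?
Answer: $-9640$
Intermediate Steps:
$L = 144$ ($L = \left(1 + \left(6 + 5\right)\right)^{2} = \left(1 + 11\right)^{2} = 12^{2} = 144$)
$p = 0$ ($p = 0 \left(-1\right) = 0$)
$R{\left(N,f \right)} = 3$ ($R{\left(N,f \right)} = 3 - 0 \cdot 144 = 3 - 0 = 3 + 0 = 3$)
$R{\left(189,-86 \right)} - 9643 = 3 - 9643 = -9640$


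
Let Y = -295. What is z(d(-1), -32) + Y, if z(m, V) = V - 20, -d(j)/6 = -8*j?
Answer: -347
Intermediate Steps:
d(j) = 48*j (d(j) = -(-48)*j = 48*j)
z(m, V) = -20 + V
z(d(-1), -32) + Y = (-20 - 32) - 295 = -52 - 295 = -347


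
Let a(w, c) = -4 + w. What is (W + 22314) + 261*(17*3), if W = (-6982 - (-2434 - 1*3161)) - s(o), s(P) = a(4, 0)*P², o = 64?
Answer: 34238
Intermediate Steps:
s(P) = 0 (s(P) = (-4 + 4)*P² = 0*P² = 0)
W = -1387 (W = (-6982 - (-2434 - 1*3161)) - 1*0 = (-6982 - (-2434 - 3161)) + 0 = (-6982 - 1*(-5595)) + 0 = (-6982 + 5595) + 0 = -1387 + 0 = -1387)
(W + 22314) + 261*(17*3) = (-1387 + 22314) + 261*(17*3) = 20927 + 261*51 = 20927 + 13311 = 34238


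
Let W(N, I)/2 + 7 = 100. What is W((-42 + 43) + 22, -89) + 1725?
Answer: 1911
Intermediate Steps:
W(N, I) = 186 (W(N, I) = -14 + 2*100 = -14 + 200 = 186)
W((-42 + 43) + 22, -89) + 1725 = 186 + 1725 = 1911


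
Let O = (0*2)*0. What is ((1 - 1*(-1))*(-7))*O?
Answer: 0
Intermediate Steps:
O = 0 (O = 0*0 = 0)
((1 - 1*(-1))*(-7))*O = ((1 - 1*(-1))*(-7))*0 = ((1 + 1)*(-7))*0 = (2*(-7))*0 = -14*0 = 0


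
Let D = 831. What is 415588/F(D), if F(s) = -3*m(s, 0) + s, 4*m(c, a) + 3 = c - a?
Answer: 207794/105 ≈ 1979.0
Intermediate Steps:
m(c, a) = -3/4 - a/4 + c/4 (m(c, a) = -3/4 + (c - a)/4 = -3/4 + (-a/4 + c/4) = -3/4 - a/4 + c/4)
F(s) = 9/4 + s/4 (F(s) = -3*(-3/4 - 1/4*0 + s/4) + s = -3*(-3/4 + 0 + s/4) + s = -3*(-3/4 + s/4) + s = (9/4 - 3*s/4) + s = 9/4 + s/4)
415588/F(D) = 415588/(9/4 + (1/4)*831) = 415588/(9/4 + 831/4) = 415588/210 = 415588*(1/210) = 207794/105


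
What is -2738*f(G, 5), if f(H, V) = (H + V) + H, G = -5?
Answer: 13690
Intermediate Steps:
f(H, V) = V + 2*H
-2738*f(G, 5) = -2738*(5 + 2*(-5)) = -2738*(5 - 10) = -2738*(-5) = 13690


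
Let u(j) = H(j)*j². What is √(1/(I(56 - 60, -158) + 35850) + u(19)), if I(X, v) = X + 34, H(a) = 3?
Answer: √348556627770/17940 ≈ 32.909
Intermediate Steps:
I(X, v) = 34 + X
u(j) = 3*j²
√(1/(I(56 - 60, -158) + 35850) + u(19)) = √(1/((34 + (56 - 60)) + 35850) + 3*19²) = √(1/((34 - 4) + 35850) + 3*361) = √(1/(30 + 35850) + 1083) = √(1/35880 + 1083) = √(38858041/35880) = √348556627770/17940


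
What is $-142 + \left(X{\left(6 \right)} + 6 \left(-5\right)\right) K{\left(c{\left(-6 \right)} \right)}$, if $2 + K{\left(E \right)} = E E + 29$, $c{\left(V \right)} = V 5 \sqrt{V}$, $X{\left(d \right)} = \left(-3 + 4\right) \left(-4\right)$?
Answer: $182540$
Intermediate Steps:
$X{\left(d \right)} = -4$ ($X{\left(d \right)} = 1 \left(-4\right) = -4$)
$c{\left(V \right)} = 5 V^{\frac{3}{2}}$ ($c{\left(V \right)} = 5 V \sqrt{V} = 5 V^{\frac{3}{2}}$)
$K{\left(E \right)} = 27 + E^{2}$ ($K{\left(E \right)} = -2 + \left(E E + 29\right) = -2 + \left(E^{2} + 29\right) = -2 + \left(29 + E^{2}\right) = 27 + E^{2}$)
$-142 + \left(X{\left(6 \right)} + 6 \left(-5\right)\right) K{\left(c{\left(-6 \right)} \right)} = -142 + \left(-4 + 6 \left(-5\right)\right) \left(27 + \left(5 \left(-6\right)^{\frac{3}{2}}\right)^{2}\right) = -142 + \left(-4 - 30\right) \left(27 + \left(5 \left(- 6 i \sqrt{6}\right)\right)^{2}\right) = -142 - 34 \left(27 + \left(- 30 i \sqrt{6}\right)^{2}\right) = -142 - 34 \left(27 - 5400\right) = -142 - -182682 = -142 + 182682 = 182540$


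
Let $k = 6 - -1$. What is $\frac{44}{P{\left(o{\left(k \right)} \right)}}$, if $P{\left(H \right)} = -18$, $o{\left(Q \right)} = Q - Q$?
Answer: $- \frac{22}{9} \approx -2.4444$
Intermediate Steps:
$k = 7$ ($k = 6 + 1 = 7$)
$o{\left(Q \right)} = 0$
$\frac{44}{P{\left(o{\left(k \right)} \right)}} = \frac{44}{-18} = 44 \left(- \frac{1}{18}\right) = - \frac{22}{9}$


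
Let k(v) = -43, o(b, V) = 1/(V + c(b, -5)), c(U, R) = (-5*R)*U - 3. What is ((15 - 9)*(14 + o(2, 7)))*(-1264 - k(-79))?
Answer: -308099/3 ≈ -1.0270e+5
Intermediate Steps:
c(U, R) = -3 - 5*R*U (c(U, R) = -5*R*U - 3 = -3 - 5*R*U)
o(b, V) = 1/(-3 + V + 25*b) (o(b, V) = 1/(V + (-3 - 5*(-5)*b)) = 1/(V + (-3 + 25*b)) = 1/(-3 + V + 25*b))
((15 - 9)*(14 + o(2, 7)))*(-1264 - k(-79)) = ((15 - 9)*(14 + 1/(-3 + 7 + 25*2)))*(-1264 - 1*(-43)) = (6*(14 + 1/(-3 + 7 + 50)))*(-1264 + 43) = (6*(14 + 1/54))*(-1221) = (6*(757/54))*(-1221) = (757/9)*(-1221) = -308099/3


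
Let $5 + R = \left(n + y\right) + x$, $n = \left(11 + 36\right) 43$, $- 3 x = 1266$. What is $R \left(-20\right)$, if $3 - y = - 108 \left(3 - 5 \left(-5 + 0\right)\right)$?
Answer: $-92420$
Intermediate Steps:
$x = -422$ ($x = \left(- \frac{1}{3}\right) 1266 = -422$)
$n = 2021$ ($n = 47 \cdot 43 = 2021$)
$y = 3027$ ($y = 3 - - 108 \left(3 - 5 \left(-5 + 0\right)\right) = 3 - - 108 \left(3 - 5 \left(-5\right)\right) = 3 - - 108 \left(3 - -25\right) = 3 - - 108 \left(3 + 25\right) = 3 - \left(-108\right) 28 = 3 - -3024 = 3 + 3024 = 3027$)
$R = 4621$ ($R = -5 + \left(\left(2021 + 3027\right) - 422\right) = -5 + \left(5048 - 422\right) = -5 + 4626 = 4621$)
$R \left(-20\right) = 4621 \left(-20\right) = -92420$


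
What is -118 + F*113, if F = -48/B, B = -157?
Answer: -13102/157 ≈ -83.452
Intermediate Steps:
F = 48/157 (F = -48/(-157) = -48*(-1/157) = 48/157 ≈ 0.30573)
-118 + F*113 = -118 + (48/157)*113 = -118 + 5424/157 = -13102/157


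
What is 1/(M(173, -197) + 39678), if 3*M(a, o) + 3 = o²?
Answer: 3/157840 ≈ 1.9007e-5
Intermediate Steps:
M(a, o) = -1 + o²/3
1/(M(173, -197) + 39678) = 1/((-1 + (⅓)*(-197)²) + 39678) = 1/((-1 + (⅓)*38809) + 39678) = 1/((-1 + 38809/3) + 39678) = 1/(38806/3 + 39678) = 1/(157840/3) = 3/157840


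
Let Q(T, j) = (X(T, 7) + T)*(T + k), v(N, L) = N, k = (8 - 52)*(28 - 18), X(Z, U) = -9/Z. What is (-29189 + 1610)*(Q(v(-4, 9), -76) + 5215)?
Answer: -165253368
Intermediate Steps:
k = -440 (k = -44*10 = -440)
Q(T, j) = (-440 + T)*(T - 9/T) (Q(T, j) = (-9/T + T)*(T - 440) = (T - 9/T)*(-440 + T) = (-440 + T)*(T - 9/T))
(-29189 + 1610)*(Q(v(-4, 9), -76) + 5215) = (-29189 + 1610)*((-9 + (-4)² - 440*(-4) + 3960/(-4)) + 5215) = -27579*((-9 + 16 + 1760 + 3960*(-¼)) + 5215) = -27579*((-9 + 16 + 1760 - 990) + 5215) = -27579*(777 + 5215) = -27579*5992 = -165253368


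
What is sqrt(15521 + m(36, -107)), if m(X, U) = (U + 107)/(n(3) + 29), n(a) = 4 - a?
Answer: sqrt(15521) ≈ 124.58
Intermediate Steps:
m(X, U) = 107/30 + U/30 (m(X, U) = (U + 107)/((4 - 1*3) + 29) = (107 + U)/((4 - 3) + 29) = (107 + U)/(1 + 29) = (107 + U)/30 = (107 + U)*(1/30) = 107/30 + U/30)
sqrt(15521 + m(36, -107)) = sqrt(15521 + (107/30 + (1/30)*(-107))) = sqrt(15521 + (107/30 - 107/30)) = sqrt(15521 + 0) = sqrt(15521)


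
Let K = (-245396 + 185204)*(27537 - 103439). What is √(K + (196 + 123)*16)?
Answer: 4*√285543643 ≈ 67592.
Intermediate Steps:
K = 4568693184 (K = -60192*(-75902) = 4568693184)
√(K + (196 + 123)*16) = √(4568693184 + (196 + 123)*16) = √(4568693184 + 319*16) = √(4568693184 + 5104) = √4568698288 = 4*√285543643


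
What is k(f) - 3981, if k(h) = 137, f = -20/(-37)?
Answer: -3844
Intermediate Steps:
f = 20/37 (f = -20*(-1/37) = 20/37 ≈ 0.54054)
k(f) - 3981 = 137 - 3981 = -3844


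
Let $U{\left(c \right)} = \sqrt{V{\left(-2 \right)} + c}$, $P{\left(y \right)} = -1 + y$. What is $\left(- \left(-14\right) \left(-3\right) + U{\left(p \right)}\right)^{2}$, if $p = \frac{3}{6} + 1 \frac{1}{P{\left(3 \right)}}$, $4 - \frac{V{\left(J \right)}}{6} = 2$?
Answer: $\left(42 - \sqrt{13}\right)^{2} \approx 1474.1$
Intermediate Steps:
$V{\left(J \right)} = 12$ ($V{\left(J \right)} = 24 - 12 = 12$)
$p = 1$ ($p = \frac{3}{6} + 1 \frac{1}{-1 + 3} = 3 \cdot \frac{1}{6} + 1 \cdot \frac{1}{2} = \frac{1}{2} + 1 \cdot \frac{1}{2} = \frac{1}{2} + \frac{1}{2} = 1$)
$U{\left(c \right)} = \sqrt{12 + c}$
$\left(- \left(-14\right) \left(-3\right) + U{\left(p \right)}\right)^{2} = \left(- \left(-14\right) \left(-3\right) + \sqrt{12 + 1}\right)^{2} = \left(\left(-1\right) 42 + \sqrt{13}\right)^{2} = \left(-42 + \sqrt{13}\right)^{2}$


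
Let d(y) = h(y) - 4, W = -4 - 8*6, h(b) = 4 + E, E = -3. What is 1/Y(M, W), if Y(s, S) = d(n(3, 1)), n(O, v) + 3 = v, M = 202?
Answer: -⅓ ≈ -0.33333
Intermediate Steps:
n(O, v) = -3 + v
h(b) = 1 (h(b) = 4 - 3 = 1)
W = -52 (W = -4 - 48 = -52)
d(y) = -3 (d(y) = 1 - 4 = -3)
Y(s, S) = -3
1/Y(M, W) = 1/(-3) = -⅓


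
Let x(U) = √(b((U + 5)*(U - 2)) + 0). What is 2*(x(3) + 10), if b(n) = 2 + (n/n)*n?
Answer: 20 + 2*√10 ≈ 26.325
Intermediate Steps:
b(n) = 2 + n (b(n) = 2 + 1*n = 2 + n)
x(U) = √(2 + (-2 + U)*(5 + U)) (x(U) = √((2 + (U + 5)*(U - 2)) + 0) = √((2 + (5 + U)*(-2 + U)) + 0) = √((2 + (-2 + U)*(5 + U)) + 0) = √(2 + (-2 + U)*(5 + U)))
2*(x(3) + 10) = 2*(√(-8 + 3² + 3*3) + 10) = 2*(√(-8 + 9 + 9) + 10) = 2*(√10 + 10) = 2*(10 + √10) = 20 + 2*√10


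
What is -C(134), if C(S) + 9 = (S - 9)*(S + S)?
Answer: -33491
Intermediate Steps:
C(S) = -9 + 2*S*(-9 + S) (C(S) = -9 + (S - 9)*(S + S) = -9 + (-9 + S)*(2*S) = -9 + 2*S*(-9 + S))
-C(134) = -(-9 - 18*134 + 2*134²) = -(-9 - 2412 + 2*17956) = -(-9 - 2412 + 35912) = -1*33491 = -33491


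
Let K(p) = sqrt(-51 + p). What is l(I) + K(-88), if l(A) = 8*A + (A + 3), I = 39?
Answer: 354 + I*sqrt(139) ≈ 354.0 + 11.79*I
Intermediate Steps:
l(A) = 3 + 9*A (l(A) = 8*A + (3 + A) = 3 + 9*A)
l(I) + K(-88) = (3 + 9*39) + sqrt(-51 - 88) = (3 + 351) + sqrt(-139) = 354 + I*sqrt(139)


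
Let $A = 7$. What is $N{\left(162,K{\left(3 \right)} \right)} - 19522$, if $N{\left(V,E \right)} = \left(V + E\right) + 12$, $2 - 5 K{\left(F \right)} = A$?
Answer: $-19349$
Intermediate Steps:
$K{\left(F \right)} = -1$ ($K{\left(F \right)} = \frac{2}{5} - \frac{7}{5} = -1$)
$N{\left(V,E \right)} = 12 + E + V$ ($N{\left(V,E \right)} = \left(E + V\right) + 12 = 12 + E + V$)
$N{\left(162,K{\left(3 \right)} \right)} - 19522 = \left(12 - 1 + 162\right) - 19522 = 173 - 19522 = -19349$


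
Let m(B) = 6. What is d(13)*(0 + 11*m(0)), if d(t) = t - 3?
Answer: 660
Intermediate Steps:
d(t) = -3 + t
d(13)*(0 + 11*m(0)) = (-3 + 13)*(0 + 11*6) = 10*(0 + 66) = 10*66 = 660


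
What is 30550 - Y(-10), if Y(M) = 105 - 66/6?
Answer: 30456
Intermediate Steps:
Y(M) = 94 (Y(M) = 105 - 66*1/6 = 105 - 11 = 94)
30550 - Y(-10) = 30550 - 1*94 = 30550 - 94 = 30456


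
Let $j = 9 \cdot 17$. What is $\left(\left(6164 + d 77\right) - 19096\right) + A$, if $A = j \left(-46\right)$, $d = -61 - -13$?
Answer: $-23666$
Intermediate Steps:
$d = -48$ ($d = -61 + 13 = -48$)
$j = 153$
$A = -7038$ ($A = 153 \left(-46\right) = -7038$)
$\left(\left(6164 + d 77\right) - 19096\right) + A = \left(\left(6164 - 3696\right) - 19096\right) - 7038 = \left(2468 - 19096\right) - 7038 = -16628 - 7038 = -23666$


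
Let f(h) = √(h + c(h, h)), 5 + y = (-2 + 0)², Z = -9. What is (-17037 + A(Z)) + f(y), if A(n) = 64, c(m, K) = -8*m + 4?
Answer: -16973 + √11 ≈ -16970.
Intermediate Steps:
c(m, K) = 4 - 8*m
y = -1 (y = -5 + (-2 + 0)² = -5 + (-2)² = -5 + 4 = -1)
f(h) = √(4 - 7*h) (f(h) = √(h + (4 - 8*h)) = √(4 - 7*h))
(-17037 + A(Z)) + f(y) = (-17037 + 64) + √(4 - 7*(-1)) = -16973 + √(4 + 7) = -16973 + √11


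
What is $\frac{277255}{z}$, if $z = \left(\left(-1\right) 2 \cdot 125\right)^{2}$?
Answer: $\frac{55451}{12500} \approx 4.4361$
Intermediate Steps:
$z = 62500$ ($z = \left(\left(-2\right) 125\right)^{2} = \left(-250\right)^{2} = 62500$)
$\frac{277255}{z} = \frac{277255}{62500} = 277255 \cdot \frac{1}{62500} = \frac{55451}{12500}$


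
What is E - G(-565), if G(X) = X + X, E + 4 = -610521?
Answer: -609395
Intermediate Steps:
E = -610525 (E = -4 - 610521 = -610525)
G(X) = 2*X
E - G(-565) = -610525 - 2*(-565) = -610525 - 1*(-1130) = -610525 + 1130 = -609395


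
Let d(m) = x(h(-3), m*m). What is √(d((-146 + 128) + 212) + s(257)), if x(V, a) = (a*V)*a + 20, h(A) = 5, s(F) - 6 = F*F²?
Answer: 3*√788813011 ≈ 84258.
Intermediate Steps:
s(F) = 6 + F³ (s(F) = 6 + F*F² = 6 + F³)
x(V, a) = 20 + V*a² (x(V, a) = (V*a)*a + 20 = V*a² + 20 = 20 + V*a²)
d(m) = 20 + 5*m⁴ (d(m) = 20 + 5*(m*m)² = 20 + 5*(m²)² = 20 + 5*m⁴)
√(d((-146 + 128) + 212) + s(257)) = √((20 + 5*((-146 + 128) + 212)⁴) + (6 + 257³)) = √((20 + 5*(-18 + 212)⁴) + (6 + 16974593)) = √((20 + 5*194⁴) + 16974599) = √((20 + 5*1416468496) + 16974599) = √((20 + 7082342480) + 16974599) = √(7082342500 + 16974599) = √7099317099 = 3*√788813011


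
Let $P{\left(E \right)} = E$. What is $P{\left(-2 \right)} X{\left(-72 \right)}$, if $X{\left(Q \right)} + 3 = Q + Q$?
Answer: $294$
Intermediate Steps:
$X{\left(Q \right)} = -3 + 2 Q$ ($X{\left(Q \right)} = -3 + \left(Q + Q\right) = -3 + 2 Q$)
$P{\left(-2 \right)} X{\left(-72 \right)} = - 2 \left(-3 + 2 \left(-72\right)\right) = - 2 \left(-3 - 144\right) = \left(-2\right) \left(-147\right) = 294$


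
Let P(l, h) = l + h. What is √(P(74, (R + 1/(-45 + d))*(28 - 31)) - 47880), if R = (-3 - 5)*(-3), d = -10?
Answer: I*√144830785/55 ≈ 218.81*I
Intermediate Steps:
R = 24 (R = -8*(-3) = 24)
P(l, h) = h + l
√(P(74, (R + 1/(-45 + d))*(28 - 31)) - 47880) = √(((24 + 1/(-45 - 10))*(28 - 31) + 74) - 47880) = √(((24 + 1/(-55))*(-3) + 74) - 47880) = √(((24 - 1/55)*(-3) + 74) - 47880) = √(((1319/55)*(-3) + 74) - 47880) = √((-3957/55 + 74) - 47880) = √(113/55 - 47880) = √(-2633287/55) = I*√144830785/55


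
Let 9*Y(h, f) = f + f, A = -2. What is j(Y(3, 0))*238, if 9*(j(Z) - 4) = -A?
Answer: 9044/9 ≈ 1004.9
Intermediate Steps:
Y(h, f) = 2*f/9 (Y(h, f) = (f + f)/9 = (2*f)/9 = 2*f/9)
j(Z) = 38/9 (j(Z) = 4 + (-1*(-2))/9 = 4 + (⅑)*2 = 4 + 2/9 = 38/9)
j(Y(3, 0))*238 = (38/9)*238 = 9044/9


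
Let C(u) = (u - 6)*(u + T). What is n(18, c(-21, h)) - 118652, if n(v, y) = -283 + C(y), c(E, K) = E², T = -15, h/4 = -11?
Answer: 66375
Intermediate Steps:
h = -44 (h = 4*(-11) = -44)
C(u) = (-15 + u)*(-6 + u) (C(u) = (u - 6)*(u - 15) = (-6 + u)*(-15 + u) = (-15 + u)*(-6 + u))
n(v, y) = -193 + y² - 21*y (n(v, y) = -283 + (90 + y² - 21*y) = -193 + y² - 21*y)
n(18, c(-21, h)) - 118652 = (-193 + ((-21)²)² - 21*(-21)²) - 118652 = (-193 + 441² - 21*441) - 118652 = (-193 + 194481 - 9261) - 118652 = 185027 - 118652 = 66375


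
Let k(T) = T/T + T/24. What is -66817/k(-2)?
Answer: -801804/11 ≈ -72891.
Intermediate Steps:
k(T) = 1 + T/24 (k(T) = 1 + T*(1/24) = 1 + T/24)
-66817/k(-2) = -66817/(1 + (1/24)*(-2)) = -66817/(1 - 1/12) = -66817/11/12 = -66817*12/11 = -801804/11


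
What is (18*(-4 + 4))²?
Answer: 0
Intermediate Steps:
(18*(-4 + 4))² = (18*0)² = 0² = 0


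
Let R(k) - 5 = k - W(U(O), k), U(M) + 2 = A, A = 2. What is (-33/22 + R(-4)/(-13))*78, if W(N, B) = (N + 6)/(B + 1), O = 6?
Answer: -135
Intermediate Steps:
U(M) = 0 (U(M) = -2 + 2 = 0)
W(N, B) = (6 + N)/(1 + B)
R(k) = 5 + k - 6/(1 + k) (R(k) = 5 + (k - (6 + 0)/(1 + k)) = 5 + (k - 6/(1 + k)) = 5 + k - 6/(1 + k))
(-33/22 + R(-4)/(-13))*78 = (-33/22 + ((-6 + (1 - 4)*(5 - 4))/(1 - 4))/(-13))*78 = (-33*1/22 + ((-6 - 3*1)/(-3))*(-1/13))*78 = (-3/2 - (-6 - 3)/3*(-1/13))*78 = (-3/2 - ⅓*(-9)*(-1/13))*78 = (-3/2 + 3*(-1/13))*78 = (-3/2 - 3/13)*78 = -45/26*78 = -135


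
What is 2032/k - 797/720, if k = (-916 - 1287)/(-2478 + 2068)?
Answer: 598090609/1586160 ≈ 377.07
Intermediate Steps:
k = 2203/410 (k = -2203/(-410) = -2203*(-1/410) = 2203/410 ≈ 5.3732)
2032/k - 797/720 = 2032/(2203/410) - 797/720 = 2032*(410/2203) - 797*1/720 = 833120/2203 - 797/720 = 598090609/1586160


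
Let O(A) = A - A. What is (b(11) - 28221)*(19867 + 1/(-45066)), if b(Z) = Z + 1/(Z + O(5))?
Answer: -277827784312289/495726 ≈ -5.6045e+8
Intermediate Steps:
O(A) = 0
b(Z) = Z + 1/Z (b(Z) = Z + 1/(Z + 0) = Z + 1/Z)
(b(11) - 28221)*(19867 + 1/(-45066)) = ((11 + 1/11) - 28221)*(19867 + 1/(-45066)) = ((11 + 1/11) - 28221)*(19867 - 1/45066) = (122/11 - 28221)*(895326221/45066) = -310309/11*895326221/45066 = -277827784312289/495726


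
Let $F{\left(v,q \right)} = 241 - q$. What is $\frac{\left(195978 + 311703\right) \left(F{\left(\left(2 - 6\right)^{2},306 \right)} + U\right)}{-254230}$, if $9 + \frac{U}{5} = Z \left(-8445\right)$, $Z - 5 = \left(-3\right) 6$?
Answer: $- \frac{55724589603}{50846} \approx -1.0959 \cdot 10^{6}$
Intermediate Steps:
$Z = -13$ ($Z = 5 - 18 = -13$)
$U = 548880$ ($U = -45 + 5 \left(\left(-13\right) \left(-8445\right)\right) = -45 + 5 \cdot 109785 = -45 + 548925 = 548880$)
$\frac{\left(195978 + 311703\right) \left(F{\left(\left(2 - 6\right)^{2},306 \right)} + U\right)}{-254230} = \frac{\left(195978 + 311703\right) \left(\left(241 - 306\right) + 548880\right)}{-254230} = 507681 \left(\left(241 - 306\right) + 548880\right) \left(- \frac{1}{254230}\right) = 507681 \left(-65 + 548880\right) \left(- \frac{1}{254230}\right) = 507681 \cdot 548815 \left(- \frac{1}{254230}\right) = 278622948015 \left(- \frac{1}{254230}\right) = - \frac{55724589603}{50846}$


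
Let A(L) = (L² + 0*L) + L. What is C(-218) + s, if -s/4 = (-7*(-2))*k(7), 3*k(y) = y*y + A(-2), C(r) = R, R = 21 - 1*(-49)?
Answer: -882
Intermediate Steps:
A(L) = L + L² (A(L) = (L² + 0) + L = L² + L = L + L²)
R = 70 (R = 21 + 49 = 70)
C(r) = 70
k(y) = ⅔ + y²/3 (k(y) = (y*y - 2*(1 - 2))/3 = (y² - 2*(-1))/3 = (y² + 2)/3 = (2 + y²)/3 = ⅔ + y²/3)
s = -952 (s = -4*(-7*(-2))*(⅔ + (⅓)*7²) = -56*(⅔ + (⅓)*49) = -56*(⅔ + 49/3) = -56*17 = -4*238 = -952)
C(-218) + s = 70 - 952 = -882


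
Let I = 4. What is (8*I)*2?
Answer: 64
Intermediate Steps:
(8*I)*2 = (8*4)*2 = 32*2 = 64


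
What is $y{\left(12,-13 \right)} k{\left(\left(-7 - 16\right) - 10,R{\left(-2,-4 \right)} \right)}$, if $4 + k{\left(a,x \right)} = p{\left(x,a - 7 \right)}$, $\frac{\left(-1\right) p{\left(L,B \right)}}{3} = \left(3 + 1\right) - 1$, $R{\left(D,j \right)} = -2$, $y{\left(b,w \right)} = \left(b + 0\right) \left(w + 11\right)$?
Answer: $312$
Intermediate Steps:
$y{\left(b,w \right)} = b \left(11 + w\right)$
$p{\left(L,B \right)} = -9$ ($p{\left(L,B \right)} = - 3 \left(\left(3 + 1\right) - 1\right) = - 3 \left(4 - 1\right) = \left(-3\right) 3 = -9$)
$k{\left(a,x \right)} = -13$ ($k{\left(a,x \right)} = -4 - 9 = -13$)
$y{\left(12,-13 \right)} k{\left(\left(-7 - 16\right) - 10,R{\left(-2,-4 \right)} \right)} = 12 \left(11 - 13\right) \left(-13\right) = 12 \left(-2\right) \left(-13\right) = \left(-24\right) \left(-13\right) = 312$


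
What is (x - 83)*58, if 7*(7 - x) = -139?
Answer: -22794/7 ≈ -3256.3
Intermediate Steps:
x = 188/7 (x = 7 - 1/7*(-139) = 7 + 139/7 = 188/7 ≈ 26.857)
(x - 83)*58 = (188/7 - 83)*58 = -393/7*58 = -22794/7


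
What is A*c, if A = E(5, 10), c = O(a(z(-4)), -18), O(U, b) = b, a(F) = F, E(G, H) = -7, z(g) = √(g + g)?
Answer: 126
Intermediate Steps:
z(g) = √2*√g (z(g) = √(2*g) = √2*√g)
c = -18
A = -7
A*c = -7*(-18) = 126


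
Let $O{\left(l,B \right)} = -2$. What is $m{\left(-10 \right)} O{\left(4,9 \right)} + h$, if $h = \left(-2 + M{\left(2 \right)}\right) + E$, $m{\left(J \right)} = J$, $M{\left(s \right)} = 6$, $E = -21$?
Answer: $3$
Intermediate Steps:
$h = -17$ ($h = \left(-2 + 6\right) - 21 = 4 - 21 = -17$)
$m{\left(-10 \right)} O{\left(4,9 \right)} + h = \left(-10\right) \left(-2\right) - 17 = 20 - 17 = 3$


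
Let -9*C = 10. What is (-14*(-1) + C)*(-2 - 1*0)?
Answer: -232/9 ≈ -25.778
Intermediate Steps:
C = -10/9 (C = -1/9*10 = -10/9 ≈ -1.1111)
(-14*(-1) + C)*(-2 - 1*0) = (-14*(-1) - 10/9)*(-2 - 1*0) = (14 - 10/9)*(-2 + 0) = (116/9)*(-2) = -232/9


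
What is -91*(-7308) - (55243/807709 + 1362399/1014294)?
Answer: 181608651215000385/273084797482 ≈ 6.6503e+5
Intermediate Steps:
-91*(-7308) - (55243/807709 + 1362399/1014294) = 665028 - (55243*(1/807709) + 1362399*(1/1014294)) = 665028 - (55243/807709 + 454133/338098) = 665028 - 1*385484859111/273084797482 = 665028 - 385484859111/273084797482 = 181608651215000385/273084797482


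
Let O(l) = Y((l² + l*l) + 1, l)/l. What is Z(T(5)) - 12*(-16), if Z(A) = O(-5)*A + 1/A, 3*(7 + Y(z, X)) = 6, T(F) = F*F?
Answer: 5426/25 ≈ 217.04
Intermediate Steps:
T(F) = F²
Y(z, X) = -5 (Y(z, X) = -7 + (⅓)*6 = -7 + 2 = -5)
O(l) = -5/l
Z(A) = A + 1/A (Z(A) = (-5/(-5))*A + 1/A = (-5*(-⅕))*A + 1/A = 1*A + 1/A = A + 1/A)
Z(T(5)) - 12*(-16) = (5² + 1/(5²)) - 12*(-16) = (25 + 1/25) + 192 = 626/25 + 192 = 5426/25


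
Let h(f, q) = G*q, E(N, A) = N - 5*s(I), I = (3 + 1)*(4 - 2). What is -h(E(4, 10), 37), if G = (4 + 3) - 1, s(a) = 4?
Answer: -222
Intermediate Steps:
I = 8 (I = 4*2 = 8)
G = 6 (G = 7 - 1 = 6)
E(N, A) = -20 + N (E(N, A) = N - 5*4 = N - 20 = -20 + N)
h(f, q) = 6*q
-h(E(4, 10), 37) = -6*37 = -1*222 = -222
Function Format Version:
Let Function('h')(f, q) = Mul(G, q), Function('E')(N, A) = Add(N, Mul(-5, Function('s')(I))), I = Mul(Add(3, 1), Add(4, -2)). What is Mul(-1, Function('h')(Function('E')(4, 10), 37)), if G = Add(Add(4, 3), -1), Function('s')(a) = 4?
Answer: -222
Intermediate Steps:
I = 8 (I = Mul(4, 2) = 8)
G = 6 (G = Add(7, -1) = 6)
Function('E')(N, A) = Add(-20, N) (Function('E')(N, A) = Add(N, Mul(-5, 4)) = Add(N, -20) = Add(-20, N))
Function('h')(f, q) = Mul(6, q)
Mul(-1, Function('h')(Function('E')(4, 10), 37)) = Mul(-1, Mul(6, 37)) = Mul(-1, 222) = -222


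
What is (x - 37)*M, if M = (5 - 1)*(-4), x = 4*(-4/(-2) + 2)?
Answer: 336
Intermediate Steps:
x = 16 (x = 4*(-4*(-1/2) + 2) = 4*(2 + 2) = 4*4 = 16)
M = -16 (M = 4*(-4) = -16)
(x - 37)*M = (16 - 37)*(-16) = -21*(-16) = 336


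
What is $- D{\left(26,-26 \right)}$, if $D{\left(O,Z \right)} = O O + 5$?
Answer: $-681$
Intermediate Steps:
$D{\left(O,Z \right)} = 5 + O^{2}$ ($D{\left(O,Z \right)} = O^{2} + 5 = 5 + O^{2}$)
$- D{\left(26,-26 \right)} = - (5 + 26^{2}) = - (5 + 676) = \left(-1\right) 681 = -681$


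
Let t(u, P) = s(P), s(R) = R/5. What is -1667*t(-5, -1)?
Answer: 1667/5 ≈ 333.40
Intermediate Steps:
s(R) = R/5 (s(R) = R*(⅕) = R/5)
t(u, P) = P/5
-1667*t(-5, -1) = -1667*(-1)/5 = -1667*(-⅕) = 1667/5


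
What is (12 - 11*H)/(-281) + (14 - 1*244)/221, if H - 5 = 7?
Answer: -38110/62101 ≈ -0.61368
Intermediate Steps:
H = 12 (H = 5 + 7 = 12)
(12 - 11*H)/(-281) + (14 - 1*244)/221 = (12 - 11*12)/(-281) + (14 - 1*244)/221 = (12 - 132)*(-1/281) + (14 - 244)*(1/221) = -120*(-1/281) - 230*1/221 = 120/281 - 230/221 = -38110/62101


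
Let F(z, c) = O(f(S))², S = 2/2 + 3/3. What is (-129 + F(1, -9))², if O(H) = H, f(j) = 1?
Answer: 16384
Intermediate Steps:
S = 2 (S = 2*(½) + 3*(⅓) = 1 + 1 = 2)
F(z, c) = 1 (F(z, c) = 1² = 1)
(-129 + F(1, -9))² = (-129 + 1)² = (-128)² = 16384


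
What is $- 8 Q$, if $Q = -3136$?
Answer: $25088$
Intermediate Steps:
$- 8 Q = \left(-8\right) \left(-3136\right) = 25088$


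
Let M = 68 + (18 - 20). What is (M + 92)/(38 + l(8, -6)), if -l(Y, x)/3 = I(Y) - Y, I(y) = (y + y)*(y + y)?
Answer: -79/353 ≈ -0.22380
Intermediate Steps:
M = 66 (M = 68 - 2 = 66)
I(y) = 4*y**2 (I(y) = (2*y)*(2*y) = 4*y**2)
l(Y, x) = -12*Y**2 + 3*Y (l(Y, x) = -3*(4*Y**2 - Y) = -3*(-Y + 4*Y**2) = -12*Y**2 + 3*Y)
(M + 92)/(38 + l(8, -6)) = (66 + 92)/(38 + 3*8*(1 - 4*8)) = 158/(38 + 3*8*(1 - 32)) = 158/(38 + 3*8*(-31)) = 158/(38 - 744) = 158/(-706) = -1/706*158 = -79/353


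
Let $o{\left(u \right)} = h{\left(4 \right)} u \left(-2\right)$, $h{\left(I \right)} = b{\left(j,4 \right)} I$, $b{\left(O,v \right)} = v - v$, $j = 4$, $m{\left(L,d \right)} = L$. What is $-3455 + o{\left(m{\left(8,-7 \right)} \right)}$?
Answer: $-3455$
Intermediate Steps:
$b{\left(O,v \right)} = 0$
$h{\left(I \right)} = 0$ ($h{\left(I \right)} = 0 I = 0$)
$o{\left(u \right)} = 0$ ($o{\left(u \right)} = 0 u \left(-2\right) = 0 \left(-2\right) = 0$)
$-3455 + o{\left(m{\left(8,-7 \right)} \right)} = -3455 + 0 = -3455$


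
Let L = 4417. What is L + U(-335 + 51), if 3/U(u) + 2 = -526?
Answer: 777391/176 ≈ 4417.0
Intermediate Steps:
U(u) = -1/176 (U(u) = 3/(-2 - 526) = 3/(-528) = 3*(-1/528) = -1/176)
L + U(-335 + 51) = 4417 - 1/176 = 777391/176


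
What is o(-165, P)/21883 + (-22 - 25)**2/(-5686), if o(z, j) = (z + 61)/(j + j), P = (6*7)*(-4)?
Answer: -507546764/1306480749 ≈ -0.38848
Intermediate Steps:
P = -168 (P = 42*(-4) = -168)
o(z, j) = (61 + z)/(2*j) (o(z, j) = (61 + z)/((2*j)) = (61 + z)*(1/(2*j)) = (61 + z)/(2*j))
o(-165, P)/21883 + (-22 - 25)**2/(-5686) = ((1/2)*(61 - 165)/(-168))/21883 + (-22 - 25)**2/(-5686) = ((1/2)*(-1/168)*(-104))*(1/21883) + (-47)**2*(-1/5686) = (13/42)*(1/21883) + 2209*(-1/5686) = 13/919086 - 2209/5686 = -507546764/1306480749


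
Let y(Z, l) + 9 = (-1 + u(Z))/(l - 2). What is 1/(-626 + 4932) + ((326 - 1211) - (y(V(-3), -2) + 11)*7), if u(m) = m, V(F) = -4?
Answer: -7817541/8612 ≈ -907.75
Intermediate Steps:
y(Z, l) = -9 + (-1 + Z)/(-2 + l) (y(Z, l) = -9 + (-1 + Z)/(l - 2) = -9 + (-1 + Z)/(-2 + l))
1/(-626 + 4932) + ((326 - 1211) - (y(V(-3), -2) + 11)*7) = 1/(-626 + 4932) + ((326 - 1211) - ((17 - 4 - 9*(-2))/(-2 - 2) + 11)*7) = 1/4306 + (-885 - ((17 - 4 + 18)/(-4) + 11)*7) = 1/4306 + (-885 - (-¼*31 + 11)*7) = 1/4306 + (-885 - (-31/4 + 11)*7) = 1/4306 + (-885 - 13*7/4) = 1/4306 + (-885 - 1*91/4) = 1/4306 + (-885 - 91/4) = 1/4306 - 3631/4 = -7817541/8612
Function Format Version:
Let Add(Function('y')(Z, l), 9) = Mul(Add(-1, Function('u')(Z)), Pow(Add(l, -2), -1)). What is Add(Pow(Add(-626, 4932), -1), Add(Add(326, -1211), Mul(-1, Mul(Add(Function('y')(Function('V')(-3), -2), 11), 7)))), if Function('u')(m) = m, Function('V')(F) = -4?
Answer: Rational(-7817541, 8612) ≈ -907.75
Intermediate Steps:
Function('y')(Z, l) = Add(-9, Mul(Pow(Add(-2, l), -1), Add(-1, Z))) (Function('y')(Z, l) = Add(-9, Mul(Add(-1, Z), Pow(Add(l, -2), -1))) = Add(-9, Mul(Add(-1, Z), Pow(Add(-2, l), -1))) = Add(-9, Mul(Pow(Add(-2, l), -1), Add(-1, Z))))
Add(Pow(Add(-626, 4932), -1), Add(Add(326, -1211), Mul(-1, Mul(Add(Function('y')(Function('V')(-3), -2), 11), 7)))) = Add(Pow(Add(-626, 4932), -1), Add(Add(326, -1211), Mul(-1, Mul(Add(Mul(Pow(Add(-2, -2), -1), Add(17, -4, Mul(-9, -2))), 11), 7)))) = Add(Pow(4306, -1), Add(-885, Mul(-1, Mul(Add(Mul(Pow(-4, -1), Add(17, -4, 18)), 11), 7)))) = Add(Rational(1, 4306), Add(-885, Mul(-1, Mul(Add(Mul(Rational(-1, 4), 31), 11), 7)))) = Add(Rational(1, 4306), Add(-885, Mul(-1, Mul(Add(Rational(-31, 4), 11), 7)))) = Add(Rational(1, 4306), Add(-885, Mul(-1, Mul(Rational(13, 4), 7)))) = Add(Rational(1, 4306), Add(-885, Mul(-1, Rational(91, 4)))) = Add(Rational(1, 4306), Add(-885, Rational(-91, 4))) = Add(Rational(1, 4306), Rational(-3631, 4)) = Rational(-7817541, 8612)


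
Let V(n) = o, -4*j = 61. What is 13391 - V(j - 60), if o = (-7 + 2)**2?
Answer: 13366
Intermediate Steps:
j = -61/4 (j = -1/4*61 = -61/4 ≈ -15.250)
o = 25 (o = (-5)**2 = 25)
V(n) = 25
13391 - V(j - 60) = 13391 - 1*25 = 13391 - 25 = 13366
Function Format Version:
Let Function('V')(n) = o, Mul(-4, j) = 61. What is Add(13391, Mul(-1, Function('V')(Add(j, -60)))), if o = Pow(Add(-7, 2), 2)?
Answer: 13366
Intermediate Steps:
j = Rational(-61, 4) (j = Mul(Rational(-1, 4), 61) = Rational(-61, 4) ≈ -15.250)
o = 25 (o = Pow(-5, 2) = 25)
Function('V')(n) = 25
Add(13391, Mul(-1, Function('V')(Add(j, -60)))) = Add(13391, Mul(-1, 25)) = Add(13391, -25) = 13366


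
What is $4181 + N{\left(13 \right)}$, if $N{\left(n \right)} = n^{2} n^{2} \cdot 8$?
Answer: $232669$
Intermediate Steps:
$N{\left(n \right)} = 8 n^{4}$ ($N{\left(n \right)} = n^{4} \cdot 8 = 8 n^{4}$)
$4181 + N{\left(13 \right)} = 4181 + 8 \cdot 13^{4} = 4181 + 8 \cdot 28561 = 4181 + 228488 = 232669$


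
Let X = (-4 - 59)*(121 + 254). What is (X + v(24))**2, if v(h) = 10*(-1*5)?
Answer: 560505625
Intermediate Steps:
v(h) = -50 (v(h) = 10*(-5) = -50)
X = -23625 (X = -63*375 = -23625)
(X + v(24))**2 = (-23625 - 50)**2 = (-23675)**2 = 560505625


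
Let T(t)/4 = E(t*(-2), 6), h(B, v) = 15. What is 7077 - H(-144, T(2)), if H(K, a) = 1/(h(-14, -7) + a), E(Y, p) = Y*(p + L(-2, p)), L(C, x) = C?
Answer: 346774/49 ≈ 7077.0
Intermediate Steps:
E(Y, p) = Y*(-2 + p) (E(Y, p) = Y*(p - 2) = Y*(-2 + p))
T(t) = -32*t (T(t) = 4*((t*(-2))*(-2 + 6)) = 4*(-2*t*4) = 4*(-8*t) = -32*t)
H(K, a) = 1/(15 + a)
7077 - H(-144, T(2)) = 7077 - 1/(15 - 32*2) = 7077 - 1/(15 - 64) = 7077 - 1/(-49) = 7077 - 1*(-1/49) = 7077 + 1/49 = 346774/49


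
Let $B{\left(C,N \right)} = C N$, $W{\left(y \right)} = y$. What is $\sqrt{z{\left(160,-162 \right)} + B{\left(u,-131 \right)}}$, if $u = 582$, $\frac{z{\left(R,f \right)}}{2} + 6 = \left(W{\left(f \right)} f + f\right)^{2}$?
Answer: $11 \sqrt{11243514} \approx 36885.0$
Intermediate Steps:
$z{\left(R,f \right)} = -12 + 2 \left(f + f^{2}\right)^{2}$ ($z{\left(R,f \right)} = -12 + 2 \left(f f + f\right)^{2} = -12 + 2 \left(f^{2} + f\right)^{2} = -12 + 2 \left(f + f^{2}\right)^{2}$)
$\sqrt{z{\left(160,-162 \right)} + B{\left(u,-131 \right)}} = \sqrt{\left(-12 + 2 \left(-162\right)^{2} \left(1 - 162\right)^{2}\right) + 582 \left(-131\right)} = \sqrt{\left(-12 + 2 \cdot 26244 \left(-161\right)^{2}\right) - 76242} = \sqrt{\left(-12 + 2 \cdot 26244 \cdot 25921\right) - 76242} = \sqrt{\left(-12 + 1360541448\right) - 76242} = \sqrt{1360541436 - 76242} = \sqrt{1360465194} = 11 \sqrt{11243514}$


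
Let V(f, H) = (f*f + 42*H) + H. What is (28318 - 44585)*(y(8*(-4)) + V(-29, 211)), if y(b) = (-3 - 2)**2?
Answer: -161677713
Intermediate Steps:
y(b) = 25 (y(b) = (-5)**2 = 25)
V(f, H) = f**2 + 43*H (V(f, H) = (f**2 + 42*H) + H = f**2 + 43*H)
(28318 - 44585)*(y(8*(-4)) + V(-29, 211)) = (28318 - 44585)*(25 + ((-29)**2 + 43*211)) = -16267*(25 + (841 + 9073)) = -16267*(25 + 9914) = -16267*9939 = -161677713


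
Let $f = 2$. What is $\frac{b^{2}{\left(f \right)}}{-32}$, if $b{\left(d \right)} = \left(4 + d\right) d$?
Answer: $- \frac{9}{2} \approx -4.5$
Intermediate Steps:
$b{\left(d \right)} = d \left(4 + d\right)$
$\frac{b^{2}{\left(f \right)}}{-32} = \frac{\left(2 \left(4 + 2\right)\right)^{2}}{-32} = \left(2 \cdot 6\right)^{2} \left(- \frac{1}{32}\right) = 12^{2} \left(- \frac{1}{32}\right) = 144 \left(- \frac{1}{32}\right) = - \frac{9}{2}$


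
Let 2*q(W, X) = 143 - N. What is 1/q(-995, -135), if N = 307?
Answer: -1/82 ≈ -0.012195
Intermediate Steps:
q(W, X) = -82 (q(W, X) = (143 - 1*307)/2 = (143 - 307)/2 = (1/2)*(-164) = -82)
1/q(-995, -135) = 1/(-82) = -1/82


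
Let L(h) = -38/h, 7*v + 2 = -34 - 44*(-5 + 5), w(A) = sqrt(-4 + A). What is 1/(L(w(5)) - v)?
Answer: -7/230 ≈ -0.030435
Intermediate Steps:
v = -36/7 (v = -2/7 + (-34 - 44*(-5 + 5))/7 = -2/7 + (-34 - 44*0)/7 = -2/7 + (-34 - 11*0)/7 = -2/7 + (-34 + 0)/7 = -2/7 + (1/7)*(-34) = -2/7 - 34/7 = -36/7 ≈ -5.1429)
1/(L(w(5)) - v) = 1/(-38/sqrt(-4 + 5) - 1*(-36/7)) = 1/(-38/(sqrt(1)) + 36/7) = 1/(-38/1 + 36/7) = 1/(-38*1 + 36/7) = 1/(-38 + 36/7) = 1/(-230/7) = -7/230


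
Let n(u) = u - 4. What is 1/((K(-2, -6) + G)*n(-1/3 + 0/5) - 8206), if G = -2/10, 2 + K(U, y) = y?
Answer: -15/122557 ≈ -0.00012239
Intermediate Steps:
K(U, y) = -2 + y
n(u) = -4 + u
G = -⅕ (G = -2*⅒ = -⅕ ≈ -0.20000)
1/((K(-2, -6) + G)*n(-1/3 + 0/5) - 8206) = 1/(((-2 - 6) - ⅕)*(-4 + (-1/3 + 0/5)) - 8206) = 1/((-8 - ⅕)*(-4 + (-1*⅓ + 0*(⅕))) - 8206) = 1/(-41*(-4 + (-⅓ + 0))/5 - 8206) = 1/(-41*(-4 - ⅓)/5 - 8206) = 1/(-41/5*(-13/3) - 8206) = 1/(533/15 - 8206) = 1/(-122557/15) = -15/122557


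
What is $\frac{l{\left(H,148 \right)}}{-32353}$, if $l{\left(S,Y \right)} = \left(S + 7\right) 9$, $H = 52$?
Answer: $- \frac{531}{32353} \approx -0.016413$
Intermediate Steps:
$l{\left(S,Y \right)} = 63 + 9 S$ ($l{\left(S,Y \right)} = \left(7 + S\right) 9 = 63 + 9 S$)
$\frac{l{\left(H,148 \right)}}{-32353} = \frac{63 + 9 \cdot 52}{-32353} = \left(63 + 468\right) \left(- \frac{1}{32353}\right) = 531 \left(- \frac{1}{32353}\right) = - \frac{531}{32353}$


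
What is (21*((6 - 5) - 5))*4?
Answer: -336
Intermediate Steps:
(21*((6 - 5) - 5))*4 = (21*(1 - 5))*4 = (21*(-4))*4 = -84*4 = -336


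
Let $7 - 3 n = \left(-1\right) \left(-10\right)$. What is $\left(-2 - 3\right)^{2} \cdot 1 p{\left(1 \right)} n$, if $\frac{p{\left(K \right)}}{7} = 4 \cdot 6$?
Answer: $-4200$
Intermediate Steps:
$p{\left(K \right)} = 168$ ($p{\left(K \right)} = 7 \cdot 4 \cdot 6 = 7 \cdot 24 = 168$)
$n = -1$ ($n = \frac{7}{3} - \frac{\left(-1\right) \left(-10\right)}{3} = \frac{7}{3} - \frac{10}{3} = -1$)
$\left(-2 - 3\right)^{2} \cdot 1 p{\left(1 \right)} n = \left(-2 - 3\right)^{2} \cdot 1 \cdot 168 \left(-1\right) = \left(-5\right)^{2} \cdot 1 \cdot 168 \left(-1\right) = 25 \cdot 1 \cdot 168 \left(-1\right) = 25 \cdot 168 \left(-1\right) = 4200 \left(-1\right) = -4200$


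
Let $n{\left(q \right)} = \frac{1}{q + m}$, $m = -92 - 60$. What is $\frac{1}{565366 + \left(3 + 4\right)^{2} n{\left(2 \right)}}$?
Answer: $\frac{150}{84804851} \approx 1.7688 \cdot 10^{-6}$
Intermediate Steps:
$m = -152$
$n{\left(q \right)} = \frac{1}{-152 + q}$ ($n{\left(q \right)} = \frac{1}{q - 152} = \frac{1}{-152 + q}$)
$\frac{1}{565366 + \left(3 + 4\right)^{2} n{\left(2 \right)}} = \frac{1}{565366 + \frac{\left(3 + 4\right)^{2}}{-152 + 2}} = \frac{1}{565366 + \frac{7^{2}}{-150}} = \frac{1}{565366 + 49 \left(- \frac{1}{150}\right)} = \frac{1}{565366 - \frac{49}{150}} = \frac{1}{\frac{84804851}{150}} = \frac{150}{84804851}$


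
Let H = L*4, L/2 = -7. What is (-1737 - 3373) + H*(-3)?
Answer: -4942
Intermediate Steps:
L = -14 (L = 2*(-7) = -14)
H = -56 (H = -14*4 = -56)
(-1737 - 3373) + H*(-3) = (-1737 - 3373) - 56*(-3) = -5110 + 168 = -4942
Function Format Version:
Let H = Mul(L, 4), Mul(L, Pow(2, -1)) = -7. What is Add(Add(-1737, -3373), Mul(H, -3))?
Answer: -4942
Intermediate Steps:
L = -14 (L = Mul(2, -7) = -14)
H = -56 (H = Mul(-14, 4) = -56)
Add(Add(-1737, -3373), Mul(H, -3)) = Add(Add(-1737, -3373), Mul(-56, -3)) = Add(-5110, 168) = -4942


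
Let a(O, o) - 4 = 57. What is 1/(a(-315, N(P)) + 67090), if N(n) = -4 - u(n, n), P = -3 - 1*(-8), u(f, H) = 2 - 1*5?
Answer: 1/67151 ≈ 1.4892e-5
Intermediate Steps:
u(f, H) = -3 (u(f, H) = 2 - 5 = -3)
P = 5 (P = -3 + 8 = 5)
N(n) = -1 (N(n) = -4 - 1*(-3) = -4 + 3 = -1)
a(O, o) = 61 (a(O, o) = 4 + 57 = 61)
1/(a(-315, N(P)) + 67090) = 1/(61 + 67090) = 1/67151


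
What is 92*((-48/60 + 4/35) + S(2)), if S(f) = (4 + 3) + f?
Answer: 26772/35 ≈ 764.91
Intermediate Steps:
S(f) = 7 + f
92*((-48/60 + 4/35) + S(2)) = 92*((-48/60 + 4/35) + (7 + 2)) = 92*((-48*1/60 + 4*(1/35)) + 9) = 92*((-⅘ + 4/35) + 9) = 92*(-24/35 + 9) = 92*(291/35) = 26772/35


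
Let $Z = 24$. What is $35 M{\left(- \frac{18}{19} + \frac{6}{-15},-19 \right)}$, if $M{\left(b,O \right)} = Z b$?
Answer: $- \frac{21504}{19} \approx -1131.8$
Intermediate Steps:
$M{\left(b,O \right)} = 24 b$
$35 M{\left(- \frac{18}{19} + \frac{6}{-15},-19 \right)} = 35 \cdot 24 \left(- \frac{18}{19} + \frac{6}{-15}\right) = 35 \cdot 24 \left(\left(-18\right) \frac{1}{19} + 6 \left(- \frac{1}{15}\right)\right) = 35 \cdot 24 \left(- \frac{18}{19} - \frac{2}{5}\right) = 35 \cdot 24 \left(- \frac{128}{95}\right) = 35 \left(- \frac{3072}{95}\right) = - \frac{21504}{19}$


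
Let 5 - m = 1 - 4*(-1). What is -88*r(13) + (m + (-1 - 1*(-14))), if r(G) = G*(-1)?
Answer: 1157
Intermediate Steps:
r(G) = -G
m = 0 (m = 5 - (1 - 4*(-1)) = 5 - (1 + 4) = 5 - 1*5 = 5 - 5 = 0)
-88*r(13) + (m + (-1 - 1*(-14))) = -(-88)*13 + (0 + (-1 - 1*(-14))) = -88*(-13) + (0 + (-1 + 14)) = 1144 + (0 + 13) = 1144 + 13 = 1157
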